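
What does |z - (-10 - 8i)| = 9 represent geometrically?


|z - z0| = r is a circle with center z0 and radius r.
Center = (-10, -8), radius = 9

Circle with center (-10, -8) and radius 9


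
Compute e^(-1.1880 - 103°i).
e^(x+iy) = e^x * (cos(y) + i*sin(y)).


e^-1.1880 = 0.3048
cos(-103°) = -0.225
sin(-103°) = -0.9744
Real = 0.3048*(-0.225) = -0.0686
Imag = 0.3048*(-0.9744) = -0.2970

-0.0686 - 0.2970i


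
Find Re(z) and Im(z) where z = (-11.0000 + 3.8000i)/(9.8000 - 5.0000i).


Multiply by conjugate: (-11.0000 + 3.8000i)(9.8000 + 5.0000i) / (9.8^2 + (-5)^2)
Numerator real = -11*9.8 + 3.8*(-5) = -126.8
Numerator imag = 3.8*9.8 - (-11)*(-5) = -17.76
Denominator = 121.04
Re(z) = -126.8/121.04 = -1.0476
Im(z) = -17.76/121.04 = -0.1467

Re(z) = -1.0476, Im(z) = -0.1467


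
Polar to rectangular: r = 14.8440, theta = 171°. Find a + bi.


a = 14.8440*cos(171°) = 14.8440*(-0.987688) = -14.6612
b = 14.8440*sin(171°) = 14.8440*0.156434 = 2.3221

-14.6612 + 2.3221i


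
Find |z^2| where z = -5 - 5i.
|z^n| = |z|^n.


|z| = sqrt(25+25) = sqrt(50) = 7.0711
|z^2| = |z|^2 = (sqrt(50))^2 = 50

|z^2| = 50


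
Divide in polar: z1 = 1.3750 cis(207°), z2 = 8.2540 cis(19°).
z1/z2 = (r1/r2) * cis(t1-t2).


r = 1.3750 / 8.2540 = 0.1666
theta = 207° - 19° = 188° = 188° (mod 360)

0.1666 cis(188°)


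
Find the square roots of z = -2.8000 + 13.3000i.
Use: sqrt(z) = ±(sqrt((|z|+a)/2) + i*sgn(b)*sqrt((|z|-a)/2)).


|z| = sqrt(7.84+176.89) = 13.5915
sqrt((|z|+a)/2) = sqrt((13.5915+(-2.8))/2) = sqrt(5.3958) = 2.3229
sqrt((|z|-a)/2) = sqrt((13.5915-(-2.8))/2) = sqrt(8.1958) = 2.8628

±(2.3229 + 2.8628i) i.e. 2.3229 + 2.8628i and -2.3229 - 2.8628i


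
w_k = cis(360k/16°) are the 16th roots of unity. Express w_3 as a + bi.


Angle = 360*3/16 = 67.5°
a = cos(67.5°) = 0.3827
b = sin(67.5°) = 0.9239

0.3827 + 0.9239i


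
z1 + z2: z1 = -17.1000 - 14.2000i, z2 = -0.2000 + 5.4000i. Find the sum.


Real: -17.1 - 0.2 = -17.3
Imag: -14.2 + 5.4 = -8.8

-17.3000 - 8.8000i


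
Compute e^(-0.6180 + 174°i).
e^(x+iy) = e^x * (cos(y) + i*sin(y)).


e^-0.6180 = 0.53902
cos(174°) = -0.9945
sin(174°) = 0.1045
Real = 0.53902*(-0.9945) = -0.5361
Imag = 0.53902*0.1045 = 0.0563

-0.5361 + 0.0563i


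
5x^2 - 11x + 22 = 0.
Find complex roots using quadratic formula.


disc = (-11)^2 - 4*5*22 = 121 - 440 = -319
sqrt(|disc|) = sqrt(319) = 17.8606
Real part = 11/(2*5) = 1.1000
Imag part = 17.8606/(2*5) = 1.7861

1.1000 ± 1.7861i


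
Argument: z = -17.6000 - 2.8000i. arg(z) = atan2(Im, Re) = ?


Re = -17.6, Im = -2.8
arg = atan2(-2.8, -17.6) = -170.9605 degrees

arg(z) = -170.9605 degrees


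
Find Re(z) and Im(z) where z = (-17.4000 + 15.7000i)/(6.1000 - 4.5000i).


Multiply by conjugate: (-17.4000 + 15.7000i)(6.1000 + 4.5000i) / (6.1^2 + (-4.5)^2)
Numerator real = -17.4*6.1 + 15.7*(-4.5) = -176.79
Numerator imag = 15.7*6.1 - (-17.4)*(-4.5) = 17.47
Denominator = 57.46
Re(z) = -176.79/57.46 = -3.0767
Im(z) = 17.47/57.46 = 0.3040

Re(z) = -3.0767, Im(z) = 0.3040


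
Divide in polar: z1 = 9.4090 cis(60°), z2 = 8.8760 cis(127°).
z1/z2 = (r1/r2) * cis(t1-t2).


r = 9.4090 / 8.8760 = 1.0600
theta = 60° - 127° = -67° = 293° (mod 360)

1.0600 cis(293°)


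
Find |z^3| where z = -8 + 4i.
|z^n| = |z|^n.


|z| = sqrt(64+16) = sqrt(80) = 8.9443
|z^3| = |z|^3 = (sqrt(80))^3 = 80*sqrt(80)

|z^3| = 80*sqrt(80) ≈ 715.5418


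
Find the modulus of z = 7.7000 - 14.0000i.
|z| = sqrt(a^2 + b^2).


|z| = sqrt(7.7^2 + (-14)^2) = sqrt(59.29 + 196) = sqrt(255.29) = 15.9778

|z| = 15.9778


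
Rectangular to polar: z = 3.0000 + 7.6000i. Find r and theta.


r = sqrt(9+57.76) = sqrt(66.76) = 8.1707
theta = atan2(7.6, 3) = 68.4590 degrees

r = 8.1707, theta = 68.4590 degrees


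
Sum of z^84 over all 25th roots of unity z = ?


The roots are w_k = w^k with w = e^(2*pi*i/25), and (w^k)^84 = (w^84)^k.
So S = 1 + u + u^2 + ... + u^(24) with u = w^84.
84 = 3*25 + 9, so 84 is not a multiple of 25: u = (w^25)^3 * w^9 = w^9 ≠ 1 (w is a primitive 25th root), while u^25 = (w^25)^84 = 1.
Geometric series: S = (1 - u^25)/(1 - u) = (1 - 1)/(1 - u) = 0

S = 0


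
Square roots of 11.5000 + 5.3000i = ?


|z| = sqrt(132.25+28.09) = 12.6625
sqrt((|z|+a)/2) = sqrt((12.6625+11.5)/2) = sqrt(12.0813) = 3.4758
sqrt((|z|-a)/2) = sqrt((12.6625-11.5)/2) = sqrt(0.5813) = 0.7624

±(3.4758 + 0.7624i) i.e. 3.4758 + 0.7624i and -3.4758 - 0.7624i


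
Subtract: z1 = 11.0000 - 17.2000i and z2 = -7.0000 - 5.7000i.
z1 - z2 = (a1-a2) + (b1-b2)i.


Real: 11 + 7 = 18
Imag: -17.2 + 5.7 = -11.5

18.0000 - 11.5000i


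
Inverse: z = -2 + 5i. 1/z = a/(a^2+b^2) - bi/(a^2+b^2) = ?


|z|^2 = 4+25 = 29
1/z = (-2 - 5i)/29

1/z = -0.0690 - 0.1724i


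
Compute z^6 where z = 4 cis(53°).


r^6 = 4^6 = 4096
n*theta = 6*53° = 318° = 318° (mod 360)
a = 4096*cos(318°) = 3043.9212
b = 4096*sin(318°) = -2740.7590

4096 cis(318°) = 3043.9212 - 2740.7590i


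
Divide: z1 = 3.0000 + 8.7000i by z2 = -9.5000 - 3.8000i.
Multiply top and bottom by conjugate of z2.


Conjugate of z2 = -9.5000 + 3.8000i
Numerator: (3.0000 + 8.7000i)(-9.5000 + 3.8000i) = -61.5600 - 71.2500i
Denominator: (-9.5)^2 + (-3.8)^2 = 104.69
Result = (-61.5600 - 71.2500i)/104.69

-0.5880 - 0.6806i


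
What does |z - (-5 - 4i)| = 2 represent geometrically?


|z - z0| = r is a circle with center z0 and radius r.
Center = (-5, -4), radius = 2

Circle with center (-5, -4) and radius 2


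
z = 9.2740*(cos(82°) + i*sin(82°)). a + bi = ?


a = 9.2740*cos(82°) = 9.2740*0.13917 = 1.2907
b = 9.2740*sin(82°) = 9.2740*0.990268 = 9.1837

1.2907 + 9.1837i


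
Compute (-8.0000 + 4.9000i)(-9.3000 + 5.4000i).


Real = -8*(-9.3) - 4.9*5.4 = 74.4 - 26.46 = 47.94
Imag = -8*5.4 - (9.3)*4.9 = -43.2 - (45.57) = -88.77

47.9400 - 88.7700i


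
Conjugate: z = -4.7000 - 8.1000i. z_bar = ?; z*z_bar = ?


z_bar = -4.7000 + 8.1000i
z*z_bar = (-4.7)^2 + (-8.1)^2 = 22.09 + 65.61 = 87.7

z_bar = -4.7000 + 8.1000i, z*z_bar = 87.7


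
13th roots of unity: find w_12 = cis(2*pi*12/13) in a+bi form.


Angle = 360*12/13 = 332.3077°
a = cos(332.3077°) = 0.8855
b = sin(332.3077°) = -0.4647

0.8855 - 0.4647i


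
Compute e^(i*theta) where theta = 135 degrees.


cos(135°) = -0.7071
sin(135°) = 0.7071

e^(i*135°) = -0.7071 + 0.7071i


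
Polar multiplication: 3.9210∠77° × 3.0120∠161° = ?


r = 3.9210 * 3.0120 = 11.8101
theta = 77° + 161° = 238° = 238° (mod 360)

11.8101 cis(238°)


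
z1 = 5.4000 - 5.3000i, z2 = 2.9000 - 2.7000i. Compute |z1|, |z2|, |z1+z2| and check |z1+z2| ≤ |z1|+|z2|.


|z1| = sqrt(5.4^2 + (-5.3)^2) = sqrt(57.25) = 7.5664
|z2| = sqrt(2.9^2 + (-2.7)^2) = sqrt(15.7) = 3.9623
z1+z2 = 8.3000 - 8.0000i
|z1+z2| = sqrt(132.89) = 11.5278
|z1|+|z2| = 7.5664 + 3.9623 = 11.5287

|z1+z2| = 11.5278 ≤ |z1|+|z2| = 11.5287 (verified)


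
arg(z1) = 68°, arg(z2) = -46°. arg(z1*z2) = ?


arg(z1*z2) = 68° - 46° = 22°
Normalized to (-180°, 180°]: 22°

22°


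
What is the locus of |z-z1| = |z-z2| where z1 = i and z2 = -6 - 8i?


Equal distances means the locus is the perpendicular bisector of z1 and z2.
Midpoint = ((0+(-6))/2, (1+(-8))/2) = (-3.0000, -3.5000)

Perpendicular bisector through (-3.0000, -3.5000)


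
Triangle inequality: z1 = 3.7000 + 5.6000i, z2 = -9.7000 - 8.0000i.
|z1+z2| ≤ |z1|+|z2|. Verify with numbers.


|z1| = sqrt(3.7^2 + 5.6^2) = sqrt(45.05) = 6.7119
|z2| = sqrt((-9.7)^2 + (-8)^2) = sqrt(158.09) = 12.5734
z1+z2 = -6.0000 - 2.4000i
|z1+z2| = sqrt(41.76) = 6.4622
|z1|+|z2| = 6.7119 + 12.5734 = 19.2853

|z1+z2| = 6.4622 ≤ |z1|+|z2| = 19.2853 (verified)


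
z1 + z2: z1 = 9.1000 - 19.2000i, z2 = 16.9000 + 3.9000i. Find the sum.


Real: 9.1 + 16.9 = 26
Imag: -19.2 + 3.9 = -15.3

26.0000 - 15.3000i


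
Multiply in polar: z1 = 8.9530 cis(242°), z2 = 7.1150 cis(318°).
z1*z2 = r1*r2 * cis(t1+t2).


r = 8.9530 * 7.1150 = 63.7006
theta = 242° + 318° = 560° = 200° (mod 360)

63.7006 cis(200°)


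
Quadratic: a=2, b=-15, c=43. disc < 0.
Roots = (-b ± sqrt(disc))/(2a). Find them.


disc = (-15)^2 - 4*2*43 = 225 - 344 = -119
sqrt(|disc|) = sqrt(119) = 10.9087
Real part = 15/(2*2) = 3.7500
Imag part = 10.9087/(2*2) = 2.7272

3.7500 ± 2.7272i


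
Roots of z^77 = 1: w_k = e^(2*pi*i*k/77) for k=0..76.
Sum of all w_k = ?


The sum of all 77th roots of unity is 0.
Geometric series: (1 - w^77)/(1 - w) = (1-1)/(1-w) = 0 since w^77 = 1, w ≠ 1.
Alternatively: coefficient of z^76 in z^77 - 1 is 0.

0


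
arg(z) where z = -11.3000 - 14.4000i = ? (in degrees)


Re = -11.3, Im = -14.4
arg = atan2(-14.4, -11.3) = -128.1221 degrees

arg(z) = -128.1221 degrees


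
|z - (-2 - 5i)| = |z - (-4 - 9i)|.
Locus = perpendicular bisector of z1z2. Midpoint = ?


Equal distances means the locus is the perpendicular bisector of z1 and z2.
Midpoint = ((-2+(-4))/2, (-5+(-9))/2) = (-3.0000, -7.0000)

Perpendicular bisector through (-3.0000, -7.0000)


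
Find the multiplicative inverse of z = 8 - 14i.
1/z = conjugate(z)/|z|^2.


|z|^2 = 64+196 = 260
1/z = (8 + 14i)/260

1/z = 0.0308 + 0.0538i


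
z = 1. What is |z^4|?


|z| = sqrt(1+0) = sqrt(1) = 1
|z^4| = |z|^4 = 1^4 = 1

|z^4| = 1


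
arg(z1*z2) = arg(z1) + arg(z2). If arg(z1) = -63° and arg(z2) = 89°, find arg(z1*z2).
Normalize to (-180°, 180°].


arg(z1*z2) = -63° + 89° = 26°
Normalized to (-180°, 180°]: 26°

26°


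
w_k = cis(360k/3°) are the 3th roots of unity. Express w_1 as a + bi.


Angle = 360*1/3 = 120°
a = cos(120°) = -0.5000
b = sin(120°) = 0.8660

-0.5000 + 0.8660i


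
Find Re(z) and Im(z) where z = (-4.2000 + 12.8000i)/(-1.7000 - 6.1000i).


Multiply by conjugate: (-4.2000 + 12.8000i)(-1.7000 + 6.1000i) / ((-1.7)^2 + (-6.1)^2)
Numerator real = -4.2*(-1.7) + 12.8*(-6.1) = -70.94
Numerator imag = 12.8*(-1.7) - (-4.2)*(-6.1) = -47.38
Denominator = 40.1
Re(z) = -70.94/40.1 = -1.7691
Im(z) = -47.38/40.1 = -1.1815

Re(z) = -1.7691, Im(z) = -1.1815


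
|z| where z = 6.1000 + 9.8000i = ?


|z| = sqrt(6.1^2 + 9.8^2) = sqrt(37.21 + 96.04) = sqrt(133.25) = 11.5434

|z| = 11.5434


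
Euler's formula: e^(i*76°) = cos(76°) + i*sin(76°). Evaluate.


cos(76°) = 0.2419
sin(76°) = 0.9703

e^(i*76°) = 0.2419 + 0.9703i


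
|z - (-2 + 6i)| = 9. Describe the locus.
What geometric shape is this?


|z - z0| = r is a circle with center z0 and radius r.
Center = (-2, 6), radius = 9

Circle with center (-2, 6) and radius 9


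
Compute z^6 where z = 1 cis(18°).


r^6 = 1^6 = 1
n*theta = 6*18° = 108° = 108° (mod 360)
a = 1*cos(108°) = -0.3090
b = 1*sin(108°) = 0.9511

1 cis(108°) = -0.3090 + 0.9511i


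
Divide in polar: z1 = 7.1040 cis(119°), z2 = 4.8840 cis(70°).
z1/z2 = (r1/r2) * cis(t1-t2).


r = 7.1040 / 4.8840 = 1.4545
theta = 119° - 70° = 49° = 49° (mod 360)

1.4545 cis(49°)


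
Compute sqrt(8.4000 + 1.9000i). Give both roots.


|z| = sqrt(70.56+3.61) = 8.6122
sqrt((|z|+a)/2) = sqrt((8.6122+8.4)/2) = sqrt(8.5061) = 2.9165
sqrt((|z|-a)/2) = sqrt((8.6122-8.4)/2) = sqrt(0.1061) = 0.3257

±(2.9165 + 0.3257i) i.e. 2.9165 + 0.3257i and -2.9165 - 0.3257i


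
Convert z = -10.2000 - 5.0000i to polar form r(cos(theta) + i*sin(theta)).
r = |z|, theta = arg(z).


r = sqrt(104.04+25) = sqrt(129.04) = 11.3596
theta = atan2(-5, -10.2) = -153.8861 degrees

r = 11.3596, theta = -153.8861 degrees


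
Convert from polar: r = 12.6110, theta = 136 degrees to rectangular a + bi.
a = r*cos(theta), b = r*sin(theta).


a = 12.6110*cos(136°) = 12.6110*(-0.71934) = -9.0716
b = 12.6110*sin(136°) = 12.6110*0.694658 = 8.7603

-9.0716 + 8.7603i


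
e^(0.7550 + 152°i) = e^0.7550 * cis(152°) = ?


e^0.7550 = 2.1276
cos(152°) = -0.88295
sin(152°) = 0.4695
Real = 2.1276*(-0.88295) = -1.8786
Imag = 2.1276*0.4695 = 0.9989

-1.8786 + 0.9989i


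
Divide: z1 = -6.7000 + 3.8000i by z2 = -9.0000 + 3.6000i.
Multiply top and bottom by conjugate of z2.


Conjugate of z2 = -9.0000 - 3.6000i
Numerator: (-6.7000 + 3.8000i)(-9.0000 - 3.6000i) = 73.9800 - 10.0800i
Denominator: (-9)^2 + 3.6^2 = 93.96
Result = (73.9800 - 10.0800i)/93.96

0.7874 - 0.1073i


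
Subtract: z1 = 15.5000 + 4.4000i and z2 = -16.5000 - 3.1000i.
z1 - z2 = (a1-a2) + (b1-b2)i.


Real: 15.5 + 16.5 = 32
Imag: 4.4 + 3.1 = 7.5

32.0000 + 7.5000i


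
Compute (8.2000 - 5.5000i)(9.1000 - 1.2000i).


Real = 8.2*9.1 - (-5.5)*(-1.2) = 74.62 - 6.6 = 68.02
Imag = 8.2*(-1.2) + 9.1*(-5.5) = -9.84 - (50.05) = -59.89

68.0200 - 59.8900i


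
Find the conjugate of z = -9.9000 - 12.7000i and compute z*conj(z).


z_bar = -9.9000 + 12.7000i
z*z_bar = (-9.9)^2 + (-12.7)^2 = 98.01 + 161.29 = 259.3

z_bar = -9.9000 + 12.7000i, z*z_bar = 259.3


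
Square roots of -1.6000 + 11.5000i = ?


|z| = sqrt(2.56+132.25) = 11.6108
sqrt((|z|+a)/2) = sqrt((11.6108+(-1.6))/2) = sqrt(5.0054) = 2.2373
sqrt((|z|-a)/2) = sqrt((11.6108-(-1.6))/2) = sqrt(6.6054) = 2.5701

±(2.2373 + 2.5701i) i.e. 2.2373 + 2.5701i and -2.2373 - 2.5701i


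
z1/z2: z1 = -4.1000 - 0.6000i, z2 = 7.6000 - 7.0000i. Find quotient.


Conjugate of z2 = 7.6000 + 7.0000i
Numerator: (-4.1000 - 0.6000i)(7.6000 + 7.0000i) = -26.9600 - 33.2600i
Denominator: 7.6^2 + (-7)^2 = 106.76
Result = (-26.9600 - 33.2600i)/106.76

-0.2525 - 0.3115i


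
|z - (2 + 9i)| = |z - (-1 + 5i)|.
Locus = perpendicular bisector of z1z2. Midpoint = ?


Equal distances means the locus is the perpendicular bisector of z1 and z2.
Midpoint = ((2+(-1))/2, (9+5)/2) = (0.5000, 7.0000)

Perpendicular bisector through (0.5000, 7.0000)


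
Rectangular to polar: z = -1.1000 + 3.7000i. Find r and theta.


r = sqrt(1.21+13.69) = sqrt(14.9) = 3.8601
theta = atan2(3.7, -1.1) = 106.5571 degrees

r = 3.8601, theta = 106.5571 degrees


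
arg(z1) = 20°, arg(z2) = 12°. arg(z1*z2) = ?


arg(z1*z2) = 20° + 12° = 32°
Normalized to (-180°, 180°]: 32°

32°


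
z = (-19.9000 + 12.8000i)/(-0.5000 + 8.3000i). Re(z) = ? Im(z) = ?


Multiply by conjugate: (-19.9000 + 12.8000i)(-0.5000 - 8.3000i) / ((-0.5)^2 + 8.3^2)
Numerator real = -19.9*(-0.5) + 12.8*8.3 = 116.19
Numerator imag = 12.8*(-0.5) - (-19.9)*8.3 = 158.77
Denominator = 69.14
Re(z) = 116.19/69.14 = 1.6805
Im(z) = 158.77/69.14 = 2.2964

Re(z) = 1.6805, Im(z) = 2.2964


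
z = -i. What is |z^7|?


|z| = sqrt(0+1) = sqrt(1) = 1
|z^7| = |z|^7 = 1^7 = 1

|z^7| = 1


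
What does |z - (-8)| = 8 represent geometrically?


|z - z0| = r is a circle with center z0 and radius r.
Center = (-8, 0), radius = 8

Circle with center (-8, 0) and radius 8


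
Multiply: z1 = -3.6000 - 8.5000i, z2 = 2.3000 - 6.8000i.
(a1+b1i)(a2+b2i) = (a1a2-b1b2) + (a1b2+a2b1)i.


Real = -3.6*2.3 - (-8.5)*(-6.8) = -8.28 - 57.8 = -66.08
Imag = -3.6*(-6.8) + 2.3*(-8.5) = 24.48 - (19.55) = 4.93

-66.0800 + 4.9300i


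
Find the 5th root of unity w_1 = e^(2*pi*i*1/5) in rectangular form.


Angle = 360*1/5 = 72°
a = cos(72°) = 0.3090
b = sin(72°) = 0.9511

0.3090 + 0.9511i


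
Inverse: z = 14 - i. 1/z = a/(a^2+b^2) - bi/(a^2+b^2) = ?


|z|^2 = 196+1 = 197
1/z = (14 + 1i)/197

1/z = 0.0711 + 0.0051i


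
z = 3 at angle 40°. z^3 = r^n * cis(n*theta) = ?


r^3 = 3^3 = 27
n*theta = 3*40° = 120° = 120° (mod 360)
a = 27*cos(120°) = -13.5000
b = 27*sin(120°) = 23.3827

27 cis(120°) = -13.5000 + 23.3827i


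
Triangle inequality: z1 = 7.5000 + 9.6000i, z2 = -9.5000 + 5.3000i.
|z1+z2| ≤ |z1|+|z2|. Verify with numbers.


|z1| = sqrt(7.5^2 + 9.6^2) = sqrt(148.41) = 12.1824
|z2| = sqrt((-9.5)^2 + 5.3^2) = sqrt(118.34) = 10.8784
z1+z2 = -2.0000 + 14.9000i
|z1+z2| = sqrt(226.01) = 15.0336
|z1|+|z2| = 12.1824 + 10.8784 = 23.0608

|z1+z2| = 15.0336 ≤ |z1|+|z2| = 23.0608 (verified)


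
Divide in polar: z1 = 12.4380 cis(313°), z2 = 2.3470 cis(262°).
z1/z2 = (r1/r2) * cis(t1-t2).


r = 12.4380 / 2.3470 = 5.2995
theta = 313° - 262° = 51° = 51° (mod 360)

5.2995 cis(51°)


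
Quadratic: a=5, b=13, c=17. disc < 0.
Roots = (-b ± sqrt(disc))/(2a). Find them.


disc = 13^2 - 4*5*17 = 169 - 340 = -171
sqrt(|disc|) = sqrt(171) = 13.0767
Real part = -13/(2*5) = -1.3000
Imag part = 13.0767/(2*5) = 1.3077

-1.3000 ± 1.3077i


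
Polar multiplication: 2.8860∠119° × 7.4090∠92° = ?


r = 2.8860 * 7.4090 = 21.3824
theta = 119° + 92° = 211° = 211° (mod 360)

21.3824 cis(211°)


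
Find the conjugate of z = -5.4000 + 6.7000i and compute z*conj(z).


z_bar = -5.4000 - 6.7000i
z*z_bar = (-5.4)^2 + 6.7^2 = 29.16 + 44.89 = 74.05

z_bar = -5.4000 - 6.7000i, z*z_bar = 74.05


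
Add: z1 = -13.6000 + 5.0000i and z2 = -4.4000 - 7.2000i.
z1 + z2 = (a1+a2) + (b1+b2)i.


Real: -13.6 - 4.4 = -18
Imag: 5 - 7.2 = -2.2

-18.0000 - 2.2000i


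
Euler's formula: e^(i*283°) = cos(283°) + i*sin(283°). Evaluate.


cos(283°) = 0.2250
sin(283°) = -0.9744

e^(i*283°) = 0.2250 - 0.9744i


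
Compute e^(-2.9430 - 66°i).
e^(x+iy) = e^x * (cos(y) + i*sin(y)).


e^-2.9430 = 0.05271
cos(-66°) = 0.4067
sin(-66°) = -0.9135
Real = 0.05271*0.4067 = 0.0214
Imag = 0.05271*(-0.9135) = -0.0482

0.0214 - 0.0482i


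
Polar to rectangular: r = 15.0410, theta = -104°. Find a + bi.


a = 15.0410*cos(-104°) = 15.0410*(-0.24192) = -3.6387
b = 15.0410*sin(-104°) = 15.0410*(-0.970296) = -14.5942

-3.6387 - 14.5942i


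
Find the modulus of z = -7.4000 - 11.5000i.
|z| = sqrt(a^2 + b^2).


|z| = sqrt((-7.4)^2 + (-11.5)^2) = sqrt(54.76 + 132.25) = sqrt(187.01) = 13.6752

|z| = 13.6752


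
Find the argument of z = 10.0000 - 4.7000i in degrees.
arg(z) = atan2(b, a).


Re = 10, Im = -4.7
arg = atan2(-4.7, 10) = -25.1735 degrees

arg(z) = -25.1735 degrees


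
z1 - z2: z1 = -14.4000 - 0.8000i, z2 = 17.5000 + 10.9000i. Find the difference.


Real: -14.4 - 17.5 = -31.9
Imag: -0.8 - 10.9 = -11.7

-31.9000 - 11.7000i


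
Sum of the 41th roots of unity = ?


The sum of all 41th roots of unity is 0.
Geometric series: (1 - w^41)/(1 - w) = (1-1)/(1-w) = 0 since w^41 = 1, w ≠ 1.
Alternatively: coefficient of z^40 in z^41 - 1 is 0.

0


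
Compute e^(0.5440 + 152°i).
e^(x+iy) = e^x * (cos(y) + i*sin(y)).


e^0.5440 = 1.7229
cos(152°) = -0.88295
sin(152°) = 0.46947
Real = 1.7229*(-0.88295) = -1.5212
Imag = 1.7229*0.46947 = 0.8088

-1.5212 + 0.8088i


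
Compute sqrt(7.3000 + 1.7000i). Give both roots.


|z| = sqrt(53.29+2.89) = 7.4953
sqrt((|z|+a)/2) = sqrt((7.4953+7.3)/2) = sqrt(7.3977) = 2.7199
sqrt((|z|-a)/2) = sqrt((7.4953-7.3)/2) = sqrt(0.0977) = 0.3125

±(2.7199 + 0.3125i) i.e. 2.7199 + 0.3125i and -2.7199 - 0.3125i


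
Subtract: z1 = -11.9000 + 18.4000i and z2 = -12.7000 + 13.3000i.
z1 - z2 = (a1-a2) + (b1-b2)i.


Real: -11.9 + 12.7 = 0.8
Imag: 18.4 - 13.3 = 5.1

0.8000 + 5.1000i


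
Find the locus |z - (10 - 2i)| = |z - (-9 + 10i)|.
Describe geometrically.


Equal distances means the locus is the perpendicular bisector of z1 and z2.
Midpoint = ((10+(-9))/2, (-2+10)/2) = (0.5000, 4.0000)

Perpendicular bisector through (0.5000, 4.0000)


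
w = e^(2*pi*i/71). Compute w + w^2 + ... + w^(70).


With w = e^(2*pi*i/71), all 71 of the 71th roots of unity w^0 = 1, w, ..., w^(70) sum to 0: 1 + w + ... + w^(70) = (1 - w^71)/(1 - w) = 0 since w^71 = 1, w ≠ 1.
Removing the root 1: w + w^2 + ... + w^(70) = 0 - 1 = -1

Sum = -1


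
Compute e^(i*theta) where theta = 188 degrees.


cos(188°) = -0.9903
sin(188°) = -0.1392

e^(i*188°) = -0.9903 - 0.1392i


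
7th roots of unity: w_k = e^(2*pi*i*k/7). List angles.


The 7th roots of unity are cis(360k/7°) for k=0..6
Angle step = 360/7 = 51.4286°
Primitive root: cis(51.4286°)
Primitive root = 0.6235 + 0.7818i

7 roots at angles: 0°, 51.4286°, 102.8571°, 154.2857°, 205.7143°, 257.1429°, 308.5714°


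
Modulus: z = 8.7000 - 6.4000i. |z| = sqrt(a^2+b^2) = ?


|z| = sqrt(8.7^2 + (-6.4)^2) = sqrt(75.69 + 40.96) = sqrt(116.65) = 10.8005

|z| = 10.8005


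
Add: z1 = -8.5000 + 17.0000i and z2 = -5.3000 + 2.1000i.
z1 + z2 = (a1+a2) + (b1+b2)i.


Real: -8.5 - 5.3 = -13.8
Imag: 17 + 2.1 = 19.1

-13.8000 + 19.1000i


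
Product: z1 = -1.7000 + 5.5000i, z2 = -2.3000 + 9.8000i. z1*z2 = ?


Real = -1.7*(-2.3) - 5.5*9.8 = 3.91 - 53.9 = -49.99
Imag = -1.7*9.8 - (2.3)*5.5 = -16.66 - (12.65) = -29.31

-49.9900 - 29.3100i


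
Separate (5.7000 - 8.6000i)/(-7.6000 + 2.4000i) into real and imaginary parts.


Multiply by conjugate: (5.7000 - 8.6000i)(-7.6000 - 2.4000i) / ((-7.6)^2 + 2.4^2)
Numerator real = 5.7*(-7.6) - (8.6)*2.4 = -63.96
Numerator imag = -8.6*(-7.6) - 5.7*2.4 = 51.68
Denominator = 63.52
Re(z) = -63.96/63.52 = -1.0069
Im(z) = 51.68/63.52 = 0.8136

Re(z) = -1.0069, Im(z) = 0.8136


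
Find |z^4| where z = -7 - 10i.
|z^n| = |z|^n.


|z| = sqrt(49+100) = sqrt(149) = 12.2066
|z^4| = |z|^4 = (sqrt(149))^4 = 149^2 = 22201

|z^4| = 22201


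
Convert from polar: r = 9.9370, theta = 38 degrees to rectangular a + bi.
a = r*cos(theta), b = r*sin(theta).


a = 9.9370*cos(38°) = 9.9370*0.78801 = 7.8305
b = 9.9370*sin(38°) = 9.9370*0.61566 = 6.1178

7.8305 + 6.1178i


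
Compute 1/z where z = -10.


|z|^2 = 100+0 = 100
1/z = (-10 - 0i)/100

1/z = -0.1000 + 0i


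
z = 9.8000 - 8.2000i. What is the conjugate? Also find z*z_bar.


z_bar = 9.8000 + 8.2000i
z*z_bar = 9.8^2 + (-8.2)^2 = 96.04 + 67.24 = 163.28

z_bar = 9.8000 + 8.2000i, z*z_bar = 163.28


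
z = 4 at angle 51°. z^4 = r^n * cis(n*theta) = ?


r^4 = 4^4 = 256
n*theta = 4*51° = 204° = 204° (mod 360)
a = 256*cos(204°) = -233.8676
b = 256*sin(204°) = -104.1246

256 cis(204°) = -233.8676 - 104.1246i


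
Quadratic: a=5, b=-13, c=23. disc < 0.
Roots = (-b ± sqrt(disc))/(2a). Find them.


disc = (-13)^2 - 4*5*23 = 169 - 460 = -291
sqrt(|disc|) = sqrt(291) = 17.0587
Real part = 13/(2*5) = 1.3000
Imag part = 17.0587/(2*5) = 1.7059

1.3000 ± 1.7059i


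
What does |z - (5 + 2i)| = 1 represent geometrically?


|z - z0| = r is a circle with center z0 and radius r.
Center = (5, 2), radius = 1

Circle with center (5, 2) and radius 1


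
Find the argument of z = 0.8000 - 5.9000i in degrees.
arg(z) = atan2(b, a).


Re = 0.8, Im = -5.9
arg = atan2(-5.9, 0.8) = -82.2782 degrees

arg(z) = -82.2782 degrees


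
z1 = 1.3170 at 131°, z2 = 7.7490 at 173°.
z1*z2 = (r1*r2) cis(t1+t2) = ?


r = 1.3170 * 7.7490 = 10.2054
theta = 131° + 173° = 304° = 304° (mod 360)

10.2054 cis(304°)


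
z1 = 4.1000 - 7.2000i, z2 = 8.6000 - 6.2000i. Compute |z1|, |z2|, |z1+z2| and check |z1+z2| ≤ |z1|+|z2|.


|z1| = sqrt(4.1^2 + (-7.2)^2) = sqrt(68.65) = 8.2855
|z2| = sqrt(8.6^2 + (-6.2)^2) = sqrt(112.4) = 10.6019
z1+z2 = 12.7000 - 13.4000i
|z1+z2| = sqrt(340.85) = 18.4621
|z1|+|z2| = 8.2855 + 10.6019 = 18.8874

|z1+z2| = 18.4621 ≤ |z1|+|z2| = 18.8874 (verified)


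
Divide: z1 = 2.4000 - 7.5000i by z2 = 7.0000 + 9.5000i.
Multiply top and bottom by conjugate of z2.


Conjugate of z2 = 7.0000 - 9.5000i
Numerator: (2.4000 - 7.5000i)(7.0000 - 9.5000i) = -54.4500 - 75.3000i
Denominator: 7^2 + 9.5^2 = 139.25
Result = (-54.4500 - 75.3000i)/139.25

-0.3910 - 0.5408i


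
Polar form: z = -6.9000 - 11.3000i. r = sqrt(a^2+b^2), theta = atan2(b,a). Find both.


r = sqrt(47.61+127.69) = sqrt(175.3) = 13.2401
theta = atan2(-11.3, -6.9) = -121.4091 degrees

r = 13.2401, theta = -121.4091 degrees


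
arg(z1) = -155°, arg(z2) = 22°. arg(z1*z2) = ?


arg(z1*z2) = -155° + 22° = -133°
Normalized to (-180°, 180°]: -133°

-133°


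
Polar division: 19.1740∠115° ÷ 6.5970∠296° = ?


r = 19.1740 / 6.5970 = 2.9065
theta = 115° - 296° = -181° = 179° (mod 360)

2.9065 cis(179°)


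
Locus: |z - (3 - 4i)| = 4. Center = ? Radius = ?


|z - z0| = r is a circle with center z0 and radius r.
Center = (3, -4), radius = 4

Circle with center (3, -4) and radius 4


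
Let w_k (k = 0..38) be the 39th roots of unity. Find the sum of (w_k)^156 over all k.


The roots are w_k = w^k with w = e^(2*pi*i/39), and (w^k)^156 = (w^156)^k.
So S = 1 + u + u^2 + ... + u^(38) with u = w^156.
156 = 4*39 + 0, so 156 is a multiple of 39 and u = (w^39)^4 = 1.
Every one of the 39 terms equals 1: S = 39

S = 39


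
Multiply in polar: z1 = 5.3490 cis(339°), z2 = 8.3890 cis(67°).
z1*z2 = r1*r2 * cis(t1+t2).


r = 5.3490 * 8.3890 = 44.8728
theta = 339° + 67° = 406° = 46° (mod 360)

44.8728 cis(46°)


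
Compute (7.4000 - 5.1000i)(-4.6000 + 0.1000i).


Real = 7.4*(-4.6) - (-5.1)*0.1 = -34.04 - (-0.51) = -33.53
Imag = 7.4*0.1 - (4.6)*(-5.1) = 0.74 + 23.46 = 24.2

-33.5300 + 24.2000i


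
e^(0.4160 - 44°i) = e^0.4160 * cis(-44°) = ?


e^0.4160 = 1.5159
cos(-44°) = 0.7193
sin(-44°) = -0.69466
Real = 1.5159*0.7193 = 1.0904
Imag = 1.5159*(-0.69466) = -1.0530

1.0904 - 1.0530i


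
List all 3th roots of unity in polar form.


The 3th roots of unity are cis(360k/3°) for k=0..2
Angle step = 360/3 = 120°
Primitive root: cis(120°)
Primitive root = -0.5000 + 0.8660i

3 roots at angles: 0°, 120°, 240°


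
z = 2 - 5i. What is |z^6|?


|z| = sqrt(4+25) = sqrt(29) = 5.3852
|z^6| = |z|^6 = (sqrt(29))^6 = 29^3 = 24389

|z^6| = 24389


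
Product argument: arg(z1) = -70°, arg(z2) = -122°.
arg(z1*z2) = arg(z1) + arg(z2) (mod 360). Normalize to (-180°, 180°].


arg(z1*z2) = -70° - 122° = -192°
Normalized to (-180°, 180°]: 168°

168°


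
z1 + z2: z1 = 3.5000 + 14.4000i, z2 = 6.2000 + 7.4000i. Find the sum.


Real: 3.5 + 6.2 = 9.7
Imag: 14.4 + 7.4 = 21.8

9.7000 + 21.8000i


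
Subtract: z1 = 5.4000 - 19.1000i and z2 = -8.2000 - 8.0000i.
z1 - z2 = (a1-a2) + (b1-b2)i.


Real: 5.4 + 8.2 = 13.6
Imag: -19.1 + 8 = -11.1

13.6000 - 11.1000i


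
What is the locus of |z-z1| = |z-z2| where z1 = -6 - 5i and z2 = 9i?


Equal distances means the locus is the perpendicular bisector of z1 and z2.
Midpoint = ((-6+0)/2, (-5+9)/2) = (-3.0000, 2.0000)

Perpendicular bisector through (-3.0000, 2.0000)


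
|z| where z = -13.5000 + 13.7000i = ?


|z| = sqrt((-13.5)^2 + 13.7^2) = sqrt(182.25 + 187.69) = sqrt(369.94) = 19.2338

|z| = 19.2338


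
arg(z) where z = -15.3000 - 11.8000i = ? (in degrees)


Re = -15.3, Im = -11.8
arg = atan2(-11.8, -15.3) = -142.3591 degrees

arg(z) = -142.3591 degrees


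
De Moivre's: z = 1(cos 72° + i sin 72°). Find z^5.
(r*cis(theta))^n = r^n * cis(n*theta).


r^5 = 1^5 = 1
n*theta = 5*72° = 360° = 0° (mod 360)
a = 1*cos(0°) = 1.0000
b = 1*sin(0°) = 0

1 cis(0°) = 1.0000 + 0i


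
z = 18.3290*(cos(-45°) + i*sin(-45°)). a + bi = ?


a = 18.3290*cos(-45°) = 18.3290*0.70711 = 12.9606
b = 18.3290*sin(-45°) = 18.3290*(-0.70711) = -12.9606

12.9606 - 12.9606i


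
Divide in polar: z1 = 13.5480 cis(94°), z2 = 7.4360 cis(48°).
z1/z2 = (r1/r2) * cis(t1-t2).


r = 13.5480 / 7.4360 = 1.8219
theta = 94° - 48° = 46° = 46° (mod 360)

1.8219 cis(46°)


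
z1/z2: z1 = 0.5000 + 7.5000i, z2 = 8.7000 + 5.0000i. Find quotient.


Conjugate of z2 = 8.7000 - 5.0000i
Numerator: (0.5000 + 7.5000i)(8.7000 - 5.0000i) = 41.8500 + 62.7500i
Denominator: 8.7^2 + 5^2 = 100.69
Result = (41.8500 + 62.7500i)/100.69

0.4156 + 0.6232i


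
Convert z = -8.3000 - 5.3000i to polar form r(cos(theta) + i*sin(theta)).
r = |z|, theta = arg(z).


r = sqrt(68.89+28.09) = sqrt(96.98) = 9.8478
theta = atan2(-5.3, -8.3) = -147.4396 degrees

r = 9.8478, theta = -147.4396 degrees


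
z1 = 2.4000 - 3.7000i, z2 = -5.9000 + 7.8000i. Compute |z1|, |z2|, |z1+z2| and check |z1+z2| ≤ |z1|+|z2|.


|z1| = sqrt(2.4^2 + (-3.7)^2) = sqrt(19.45) = 4.4102
|z2| = sqrt((-5.9)^2 + 7.8^2) = sqrt(95.65) = 9.7801
z1+z2 = -3.5000 + 4.1000i
|z1+z2| = sqrt(29.06) = 5.3907
|z1|+|z2| = 4.4102 + 9.7801 = 14.1903

|z1+z2| = 5.3907 ≤ |z1|+|z2| = 14.1903 (verified)


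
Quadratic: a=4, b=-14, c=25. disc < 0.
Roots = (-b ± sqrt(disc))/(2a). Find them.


disc = (-14)^2 - 4*4*25 = 196 - 400 = -204
sqrt(|disc|) = sqrt(204) = 14.2829
Real part = 14/(2*4) = 1.7500
Imag part = 14.2829/(2*4) = 1.7854

1.7500 ± 1.7854i


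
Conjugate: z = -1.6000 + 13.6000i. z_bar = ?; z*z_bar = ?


z_bar = -1.6000 - 13.6000i
z*z_bar = (-1.6)^2 + 13.6^2 = 2.56 + 184.96 = 187.52

z_bar = -1.6000 - 13.6000i, z*z_bar = 187.52


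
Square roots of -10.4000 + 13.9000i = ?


|z| = sqrt(108.16+193.21) = 17.3600
sqrt((|z|+a)/2) = sqrt((17.3600+(-10.4))/2) = sqrt(3.4800) = 1.8655
sqrt((|z|-a)/2) = sqrt((17.3600-(-10.4))/2) = sqrt(13.8800) = 3.7256

±(1.8655 + 3.7256i) i.e. 1.8655 + 3.7256i and -1.8655 - 3.7256i


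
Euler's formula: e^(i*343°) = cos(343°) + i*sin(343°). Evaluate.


cos(343°) = 0.9563
sin(343°) = -0.2924

e^(i*343°) = 0.9563 - 0.2924i


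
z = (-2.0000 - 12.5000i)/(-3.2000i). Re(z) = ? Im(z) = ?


Multiply by conjugate: (-2.0000 - 12.5000i)(3.2000i) / (0^2 + (-3.2)^2)
Numerator real = -2*0 - (12.5)*(-3.2) = 40
Numerator imag = -12.5*0 - (-2)*(-3.2) = -6.4
Denominator = 10.24
Re(z) = 40/10.24 = 3.9062
Im(z) = -6.4/10.24 = -0.6250

Re(z) = 3.9062, Im(z) = -0.6250


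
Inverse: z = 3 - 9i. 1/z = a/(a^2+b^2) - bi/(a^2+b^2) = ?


|z|^2 = 9+81 = 90
1/z = (3 + 9i)/90

1/z = 0.0333 + 0.1000i


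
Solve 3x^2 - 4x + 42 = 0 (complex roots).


disc = (-4)^2 - 4*3*42 = 16 - 504 = -488
sqrt(|disc|) = sqrt(488) = 22.0907
Real part = 4/(2*3) = 0.6667
Imag part = 22.0907/(2*3) = 3.6818

0.6667 ± 3.6818i


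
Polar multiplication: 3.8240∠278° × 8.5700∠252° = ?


r = 3.8240 * 8.5700 = 32.7717
theta = 278° + 252° = 530° = 170° (mod 360)

32.7717 cis(170°)


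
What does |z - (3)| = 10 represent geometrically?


|z - z0| = r is a circle with center z0 and radius r.
Center = (3, 0), radius = 10

Circle with center (3, 0) and radius 10


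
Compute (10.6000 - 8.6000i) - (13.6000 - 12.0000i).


Real: 10.6 - 13.6 = -3
Imag: -8.6 + 12 = 3.4

-3.0000 + 3.4000i


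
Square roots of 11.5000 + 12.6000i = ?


|z| = sqrt(132.25+158.76) = 17.0590
sqrt((|z|+a)/2) = sqrt((17.0590+11.5)/2) = sqrt(14.2795) = 3.7788
sqrt((|z|-a)/2) = sqrt((17.0590-11.5)/2) = sqrt(2.7795) = 1.6672

±(3.7788 + 1.6672i) i.e. 3.7788 + 1.6672i and -3.7788 - 1.6672i


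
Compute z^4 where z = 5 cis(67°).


r^4 = 5^4 = 625
n*theta = 4*67° = 268° = 268° (mod 360)
a = 625*cos(268°) = -21.8122
b = 625*sin(268°) = -624.6193

625 cis(268°) = -21.8122 - 624.6193i


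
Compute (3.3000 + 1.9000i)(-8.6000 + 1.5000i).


Real = 3.3*(-8.6) - 1.9*1.5 = -28.38 - 2.85 = -31.23
Imag = 3.3*1.5 - (8.6)*1.9 = 4.95 - (16.34) = -11.39

-31.2300 - 11.3900i


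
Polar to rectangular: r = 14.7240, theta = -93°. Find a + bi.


a = 14.7240*cos(-93°) = 14.7240*(-0.052336) = -0.7706
b = 14.7240*sin(-93°) = 14.7240*(-0.99863) = -14.7038

-0.7706 - 14.7038i


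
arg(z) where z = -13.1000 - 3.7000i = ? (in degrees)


Re = -13.1, Im = -3.7
arg = atan2(-3.7, -13.1) = -164.2281 degrees

arg(z) = -164.2281 degrees


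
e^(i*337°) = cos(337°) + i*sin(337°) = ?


cos(337°) = 0.9205
sin(337°) = -0.3907

e^(i*337°) = 0.9205 - 0.3907i


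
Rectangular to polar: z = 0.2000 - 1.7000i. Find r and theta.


r = sqrt(0.04+2.89) = sqrt(2.93) = 1.7117
theta = atan2(-1.7, 0.2) = -83.2902 degrees

r = 1.7117, theta = -83.2902 degrees


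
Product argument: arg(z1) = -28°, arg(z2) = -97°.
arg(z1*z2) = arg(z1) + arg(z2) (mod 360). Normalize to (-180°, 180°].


arg(z1*z2) = -28° - 97° = -125°
Normalized to (-180°, 180°]: -125°

-125°


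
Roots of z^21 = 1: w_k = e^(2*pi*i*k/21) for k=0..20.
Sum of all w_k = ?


The sum of all 21th roots of unity is 0.
Geometric series: (1 - w^21)/(1 - w) = (1-1)/(1-w) = 0 since w^21 = 1, w ≠ 1.
Alternatively: coefficient of z^20 in z^21 - 1 is 0.

0


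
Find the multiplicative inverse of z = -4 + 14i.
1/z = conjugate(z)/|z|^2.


|z|^2 = 16+196 = 212
1/z = (-4 - 14i)/212

1/z = -0.0189 - 0.0660i


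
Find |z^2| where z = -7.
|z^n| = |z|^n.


|z| = sqrt(49+0) = sqrt(49) = 7
|z^2| = |z|^2 = 7^2 = 49

|z^2| = 49


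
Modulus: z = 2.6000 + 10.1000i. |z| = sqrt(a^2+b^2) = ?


|z| = sqrt(2.6^2 + 10.1^2) = sqrt(6.76 + 102.01) = sqrt(108.77) = 10.4293

|z| = 10.4293


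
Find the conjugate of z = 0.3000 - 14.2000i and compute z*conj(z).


z_bar = 0.3000 + 14.2000i
z*z_bar = 0.3^2 + (-14.2)^2 = 0.09 + 201.64 = 201.73

z_bar = 0.3000 + 14.2000i, z*z_bar = 201.73


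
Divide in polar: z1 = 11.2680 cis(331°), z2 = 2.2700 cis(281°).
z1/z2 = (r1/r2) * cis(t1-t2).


r = 11.2680 / 2.2700 = 4.9639
theta = 331° - 281° = 50° = 50° (mod 360)

4.9639 cis(50°)


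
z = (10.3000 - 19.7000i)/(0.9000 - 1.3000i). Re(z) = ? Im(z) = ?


Multiply by conjugate: (10.3000 - 19.7000i)(0.9000 + 1.3000i) / (0.9^2 + (-1.3)^2)
Numerator real = 10.3*0.9 - (19.7)*(-1.3) = 34.88
Numerator imag = -19.7*0.9 - 10.3*(-1.3) = -4.34
Denominator = 2.5
Re(z) = 34.88/2.5 = 13.9520
Im(z) = -4.34/2.5 = -1.7360

Re(z) = 13.9520, Im(z) = -1.7360


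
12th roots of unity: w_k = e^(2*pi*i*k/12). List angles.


The 12th roots of unity are cis(360k/12°) for k=0..11
Angle step = 360/12 = 30°
Primitive root: cis(30°)
Primitive root = 0.8660 + 0.5000i

12 roots at angles: 0°, 30°, 60°, 90°, 120°, 150°, 180°, 210°, 240°, 270°, 300°, 330°


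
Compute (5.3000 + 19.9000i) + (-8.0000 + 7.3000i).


Real: 5.3 - 8 = -2.7
Imag: 19.9 + 7.3 = 27.2

-2.7000 + 27.2000i


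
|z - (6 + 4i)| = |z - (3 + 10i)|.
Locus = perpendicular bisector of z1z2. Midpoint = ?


Equal distances means the locus is the perpendicular bisector of z1 and z2.
Midpoint = ((6+3)/2, (4+10)/2) = (4.5000, 7.0000)

Perpendicular bisector through (4.5000, 7.0000)


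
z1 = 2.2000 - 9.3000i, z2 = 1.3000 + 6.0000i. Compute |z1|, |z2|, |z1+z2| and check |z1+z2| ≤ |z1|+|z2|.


|z1| = sqrt(2.2^2 + (-9.3)^2) = sqrt(91.33) = 9.5567
|z2| = sqrt(1.3^2 + 6^2) = sqrt(37.69) = 6.1392
z1+z2 = 3.5000 - 3.3000i
|z1+z2| = sqrt(23.14) = 4.8104
|z1|+|z2| = 9.5567 + 6.1392 = 15.6959

|z1+z2| = 4.8104 ≤ |z1|+|z2| = 15.6959 (verified)


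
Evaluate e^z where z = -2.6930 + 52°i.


e^-2.6930 = 0.0677
cos(52°) = 0.6157
sin(52°) = 0.788
Real = 0.0677*0.6157 = 0.0417
Imag = 0.0677*0.788 = 0.0533

0.0417 + 0.0533i


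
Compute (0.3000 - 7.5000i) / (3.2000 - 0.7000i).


Conjugate of z2 = 3.2000 + 0.7000i
Numerator: (0.3000 - 7.5000i)(3.2000 + 0.7000i) = 6.2100 - 23.7900i
Denominator: 3.2^2 + (-0.7)^2 = 10.73
Result = (6.2100 - 23.7900i)/10.73

0.5788 - 2.2171i


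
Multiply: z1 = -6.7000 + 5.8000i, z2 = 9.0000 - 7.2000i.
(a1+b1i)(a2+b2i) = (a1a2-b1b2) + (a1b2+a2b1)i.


Real = -6.7*9 - 5.8*(-7.2) = -60.3 - (-41.76) = -18.54
Imag = -6.7*(-7.2) + 9*5.8 = 48.24 + 52.2 = 100.44

-18.5400 + 100.4400i


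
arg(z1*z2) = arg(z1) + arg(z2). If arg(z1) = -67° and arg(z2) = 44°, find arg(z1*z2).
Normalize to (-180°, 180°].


arg(z1*z2) = -67° + 44° = -23°
Normalized to (-180°, 180°]: -23°

-23°


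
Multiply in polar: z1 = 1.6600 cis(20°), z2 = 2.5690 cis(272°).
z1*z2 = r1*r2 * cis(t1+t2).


r = 1.6600 * 2.5690 = 4.2645
theta = 20° + 272° = 292° = 292° (mod 360)

4.2645 cis(292°)


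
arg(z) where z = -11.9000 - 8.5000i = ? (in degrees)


Re = -11.9, Im = -8.5
arg = atan2(-8.5, -11.9) = -144.4623 degrees

arg(z) = -144.4623 degrees


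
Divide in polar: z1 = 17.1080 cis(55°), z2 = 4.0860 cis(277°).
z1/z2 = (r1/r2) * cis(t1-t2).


r = 17.1080 / 4.0860 = 4.1870
theta = 55° - 277° = -222° = 138° (mod 360)

4.1870 cis(138°)


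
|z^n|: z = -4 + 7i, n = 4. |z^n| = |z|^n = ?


|z| = sqrt(16+49) = sqrt(65) = 8.0623
|z^4| = |z|^4 = (sqrt(65))^4 = 65^2 = 4225

|z^4| = 4225


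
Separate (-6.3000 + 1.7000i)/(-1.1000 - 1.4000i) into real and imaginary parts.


Multiply by conjugate: (-6.3000 + 1.7000i)(-1.1000 + 1.4000i) / ((-1.1)^2 + (-1.4)^2)
Numerator real = -6.3*(-1.1) + 1.7*(-1.4) = 4.55
Numerator imag = 1.7*(-1.1) - (-6.3)*(-1.4) = -10.69
Denominator = 3.17
Re(z) = 4.55/3.17 = 1.4353
Im(z) = -10.69/3.17 = -3.3722

Re(z) = 1.4353, Im(z) = -3.3722


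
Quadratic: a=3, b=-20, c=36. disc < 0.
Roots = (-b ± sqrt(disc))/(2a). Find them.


disc = (-20)^2 - 4*3*36 = 400 - 432 = -32
sqrt(|disc|) = sqrt(32) = 5.6569
Real part = 20/(2*3) = 3.3333
Imag part = 5.6569/(2*3) = 0.9428

3.3333 ± 0.9428i


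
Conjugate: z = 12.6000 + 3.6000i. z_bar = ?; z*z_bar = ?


z_bar = 12.6000 - 3.6000i
z*z_bar = 12.6^2 + 3.6^2 = 158.76 + 12.96 = 171.72

z_bar = 12.6000 - 3.6000i, z*z_bar = 171.72


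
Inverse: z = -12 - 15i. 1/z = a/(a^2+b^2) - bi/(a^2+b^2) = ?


|z|^2 = 144+225 = 369
1/z = (-12 + 15i)/369

1/z = -0.0325 + 0.0407i


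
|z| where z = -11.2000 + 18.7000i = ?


|z| = sqrt((-11.2)^2 + 18.7^2) = sqrt(125.44 + 349.69) = sqrt(475.13) = 21.7975

|z| = 21.7975


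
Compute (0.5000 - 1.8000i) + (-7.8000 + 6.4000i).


Real: 0.5 - 7.8 = -7.3
Imag: -1.8 + 6.4 = 4.6

-7.3000 + 4.6000i


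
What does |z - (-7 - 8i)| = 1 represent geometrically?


|z - z0| = r is a circle with center z0 and radius r.
Center = (-7, -8), radius = 1

Circle with center (-7, -8) and radius 1


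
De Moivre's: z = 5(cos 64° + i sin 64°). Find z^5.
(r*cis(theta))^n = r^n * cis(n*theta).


r^5 = 5^5 = 3125
n*theta = 5*64° = 320° = 320° (mod 360)
a = 3125*cos(320°) = 2393.8889
b = 3125*sin(320°) = -2008.7113

3125 cis(320°) = 2393.8889 - 2008.7113i


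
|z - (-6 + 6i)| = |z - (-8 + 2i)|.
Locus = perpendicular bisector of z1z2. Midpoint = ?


Equal distances means the locus is the perpendicular bisector of z1 and z2.
Midpoint = ((-6+(-8))/2, (6+2)/2) = (-7.0000, 4.0000)

Perpendicular bisector through (-7.0000, 4.0000)


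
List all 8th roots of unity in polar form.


The 8th roots of unity are cis(360k/8°) for k=0..7
Angle step = 360/8 = 45°
Primitive root: cis(45°)
Primitive root = 0.7071 + 0.7071i

8 roots at angles: 0°, 45°, 90°, 135°, 180°, 225°, 270°, 315°


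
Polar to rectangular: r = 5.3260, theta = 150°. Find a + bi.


a = 5.3260*cos(150°) = 5.3260*(-0.86603) = -4.6125
b = 5.3260*sin(150°) = 5.3260*0.5 = 2.6630

-4.6125 + 2.6630i


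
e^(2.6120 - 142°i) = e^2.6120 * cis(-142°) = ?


e^2.6120 = 13.6263
cos(-142°) = -0.78801
sin(-142°) = -0.61566
Real = 13.6263*(-0.78801) = -10.7377
Imag = 13.6263*(-0.61566) = -8.3892

-10.7377 - 8.3892i


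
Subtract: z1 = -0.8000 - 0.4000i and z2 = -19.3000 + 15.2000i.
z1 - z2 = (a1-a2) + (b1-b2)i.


Real: -0.8 + 19.3 = 18.5
Imag: -0.4 - 15.2 = -15.6

18.5000 - 15.6000i


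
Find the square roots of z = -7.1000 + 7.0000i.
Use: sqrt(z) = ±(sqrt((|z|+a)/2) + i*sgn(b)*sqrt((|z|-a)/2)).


|z| = sqrt(50.41+49) = 9.9705
sqrt((|z|+a)/2) = sqrt((9.9705+(-7.1))/2) = sqrt(1.4352) = 1.1980
sqrt((|z|-a)/2) = sqrt((9.9705-(-7.1))/2) = sqrt(8.5352) = 2.9215

±(1.1980 + 2.9215i) i.e. 1.1980 + 2.9215i and -1.1980 - 2.9215i


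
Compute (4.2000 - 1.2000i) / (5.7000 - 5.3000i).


Conjugate of z2 = 5.7000 + 5.3000i
Numerator: (4.2000 - 1.2000i)(5.7000 + 5.3000i) = 30.3000 + 15.4200i
Denominator: 5.7^2 + (-5.3)^2 = 60.58
Result = (30.3000 + 15.4200i)/60.58

0.5002 + 0.2545i


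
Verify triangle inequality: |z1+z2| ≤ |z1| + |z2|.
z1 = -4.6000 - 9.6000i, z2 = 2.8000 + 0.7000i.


|z1| = sqrt((-4.6)^2 + (-9.6)^2) = sqrt(113.32) = 10.6452
|z2| = sqrt(2.8^2 + 0.7^2) = sqrt(8.33) = 2.8862
z1+z2 = -1.8000 - 8.9000i
|z1+z2| = sqrt(82.45) = 9.0802
|z1|+|z2| = 10.6452 + 2.8862 = 13.5314

|z1+z2| = 9.0802 ≤ |z1|+|z2| = 13.5314 (verified)


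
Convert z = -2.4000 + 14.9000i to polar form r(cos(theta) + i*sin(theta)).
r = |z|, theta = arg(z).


r = sqrt(5.76+222.01) = sqrt(227.77) = 15.0921
theta = atan2(14.9, -2.4) = 99.1503 degrees

r = 15.0921, theta = 99.1503 degrees
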